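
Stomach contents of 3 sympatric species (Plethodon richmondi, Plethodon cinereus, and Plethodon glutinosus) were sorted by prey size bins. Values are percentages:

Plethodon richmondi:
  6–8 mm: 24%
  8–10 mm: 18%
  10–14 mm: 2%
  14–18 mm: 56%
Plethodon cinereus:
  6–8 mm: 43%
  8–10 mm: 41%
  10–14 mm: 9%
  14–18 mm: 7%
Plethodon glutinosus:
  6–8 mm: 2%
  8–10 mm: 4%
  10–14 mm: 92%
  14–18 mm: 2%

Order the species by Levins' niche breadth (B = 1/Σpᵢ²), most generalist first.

Plethodon cinereus > Plethodon richmondi > Plethodon glutinosus

Convert percentages to proportions (divide by 100).
Σp_richᵢ² = 0.24² + 0.18² + 0.02² + 0.56² = 0.0576 + 0.0324 + 0.0004 + 0.3136 = 0.4040
B_rich = 1 / 0.4040 = 2.4752
Σp_cineᵢ² = 0.43² + 0.41² + 0.09² + 0.07² = 0.1849 + 0.1681 + 0.0081 + 0.0049 = 0.3660
B_cine = 1 / 0.3660 = 2.7322
Σp_glutᵢ² = 0.02² + 0.04² + 0.92² + 0.02² = 0.0004 + 0.0016 + 0.8464 + 0.0004 = 0.8488
B_glut = 1 / 0.8488 = 1.1781
Ranking by B (broadest → narrowest): Plethodon cinereus (2.73) > Plethodon richmondi (2.48) > Plethodon glutinosus (1.18)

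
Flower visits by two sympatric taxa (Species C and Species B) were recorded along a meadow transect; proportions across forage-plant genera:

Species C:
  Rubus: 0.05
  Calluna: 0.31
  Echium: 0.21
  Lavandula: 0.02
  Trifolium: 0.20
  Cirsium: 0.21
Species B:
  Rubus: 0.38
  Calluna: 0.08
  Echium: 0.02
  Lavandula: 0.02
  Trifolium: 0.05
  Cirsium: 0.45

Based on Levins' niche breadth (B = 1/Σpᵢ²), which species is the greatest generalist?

Σp_Cᵢ² = 0.05² + 0.31² + 0.21² + 0.02² + 0.20² + 0.21² = 0.0025 + 0.0961 + 0.0441 + 0.0004 + 0.0400 + 0.0441 = 0.2272
B_C = 1 / 0.2272 = 4.4014
Σp_Bᵢ² = 0.38² + 0.08² + 0.02² + 0.02² + 0.05² + 0.45² = 0.1444 + 0.0064 + 0.0004 + 0.0004 + 0.0025 + 0.2025 = 0.3566
B_B = 1 / 0.3566 = 2.8043
Highest B → broadest niche (most generalist): Species C (B = 4.40).

Species C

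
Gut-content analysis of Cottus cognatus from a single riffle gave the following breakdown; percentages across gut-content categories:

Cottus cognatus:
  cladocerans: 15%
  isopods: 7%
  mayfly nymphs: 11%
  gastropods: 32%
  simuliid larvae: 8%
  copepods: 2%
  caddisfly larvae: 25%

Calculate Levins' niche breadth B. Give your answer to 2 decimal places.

Convert percentages to proportions (divide by 100).
Σpᵢ² = 0.15² + 0.07² + 0.11² + 0.32² + 0.08² + 0.02² + 0.25² = 0.0225 + 0.0049 + 0.0121 + 0.1024 + 0.0064 + 0.0004 + 0.0625 = 0.2112
B = 1 / 0.2112 = 4.7348

4.73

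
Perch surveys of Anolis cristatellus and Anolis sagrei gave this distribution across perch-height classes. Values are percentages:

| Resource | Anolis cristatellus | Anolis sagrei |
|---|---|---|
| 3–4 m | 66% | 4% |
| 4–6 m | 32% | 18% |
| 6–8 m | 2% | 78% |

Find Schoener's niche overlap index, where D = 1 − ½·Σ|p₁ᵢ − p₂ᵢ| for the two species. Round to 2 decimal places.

Convert percentages to proportions (divide by 100).
Σ|p₁ᵢ − p₂ᵢ| = 0.62 + 0.14 + 0.76 = 1.52
D = 1 − ½ × 1.52 = 1 − 0.760 = 0.2400

0.24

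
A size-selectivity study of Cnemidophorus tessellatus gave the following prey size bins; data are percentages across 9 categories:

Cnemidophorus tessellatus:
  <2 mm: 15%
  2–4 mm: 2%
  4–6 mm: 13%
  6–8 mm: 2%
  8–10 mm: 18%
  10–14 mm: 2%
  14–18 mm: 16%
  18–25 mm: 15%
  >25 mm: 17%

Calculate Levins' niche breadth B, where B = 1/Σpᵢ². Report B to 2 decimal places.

6.67

Convert percentages to proportions (divide by 100).
Σpᵢ² = 0.15² + 0.02² + 0.13² + 0.02² + 0.18² + 0.02² + 0.16² + 0.15² + 0.17² = 0.0225 + 0.0004 + 0.0169 + 0.0004 + 0.0324 + 0.0004 + 0.0256 + 0.0225 + 0.0289 = 0.1500
B = 1 / 0.1500 = 6.6667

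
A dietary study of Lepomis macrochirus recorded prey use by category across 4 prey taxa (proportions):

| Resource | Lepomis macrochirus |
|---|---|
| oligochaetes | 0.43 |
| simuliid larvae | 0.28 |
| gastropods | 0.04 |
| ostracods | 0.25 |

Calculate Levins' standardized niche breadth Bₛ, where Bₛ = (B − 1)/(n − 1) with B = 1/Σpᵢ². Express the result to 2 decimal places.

Σpᵢ² = 0.43² + 0.28² + 0.04² + 0.25² = 0.1849 + 0.0784 + 0.0016 + 0.0625 = 0.3274
B = 1 / 0.3274 = 3.0544
Bₛ = (B − 1)/(n − 1) = (3.0544 − 1)/(4 − 1) = 2.0544/3 = 0.6848

0.68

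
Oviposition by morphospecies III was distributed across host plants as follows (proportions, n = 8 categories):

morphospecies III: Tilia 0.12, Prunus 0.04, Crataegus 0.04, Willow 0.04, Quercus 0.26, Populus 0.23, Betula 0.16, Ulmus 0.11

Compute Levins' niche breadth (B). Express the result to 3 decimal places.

5.637

Σpᵢ² = 0.12² + 0.04² + 0.04² + 0.04² + 0.26² + 0.23² + 0.16² + 0.11² = 0.0144 + 0.0016 + 0.0016 + 0.0016 + 0.0676 + 0.0529 + 0.0256 + 0.0121 = 0.1774
B = 1 / 0.1774 = 5.63698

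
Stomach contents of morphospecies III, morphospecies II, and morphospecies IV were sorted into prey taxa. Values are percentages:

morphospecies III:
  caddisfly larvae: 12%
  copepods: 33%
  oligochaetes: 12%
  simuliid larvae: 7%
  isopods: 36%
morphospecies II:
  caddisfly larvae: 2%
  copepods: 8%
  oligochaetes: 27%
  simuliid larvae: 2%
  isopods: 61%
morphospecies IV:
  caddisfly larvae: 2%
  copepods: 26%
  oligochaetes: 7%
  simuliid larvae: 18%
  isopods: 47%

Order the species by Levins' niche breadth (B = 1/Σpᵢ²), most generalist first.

Convert percentages to proportions (divide by 100).
Σp_IIIᵢ² = 0.12² + 0.33² + 0.12² + 0.07² + 0.36² = 0.0144 + 0.1089 + 0.0144 + 0.0049 + 0.1296 = 0.2722
B_III = 1 / 0.2722 = 3.6738
Σp_IIᵢ² = 0.02² + 0.08² + 0.27² + 0.02² + 0.61² = 0.0004 + 0.0064 + 0.0729 + 0.0004 + 0.3721 = 0.4522
B_II = 1 / 0.4522 = 2.2114
Σp_IVᵢ² = 0.02² + 0.26² + 0.07² + 0.18² + 0.47² = 0.0004 + 0.0676 + 0.0049 + 0.0324 + 0.2209 = 0.3262
B_IV = 1 / 0.3262 = 3.0656
Ranking by B (broadest → narrowest): morphospecies III (3.67) > morphospecies IV (3.07) > morphospecies II (2.21)

morphospecies III > morphospecies IV > morphospecies II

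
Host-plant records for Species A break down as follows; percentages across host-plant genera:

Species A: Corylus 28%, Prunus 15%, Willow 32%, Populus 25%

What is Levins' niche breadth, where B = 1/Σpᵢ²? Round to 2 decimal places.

Convert percentages to proportions (divide by 100).
Σpᵢ² = 0.28² + 0.15² + 0.32² + 0.25² = 0.0784 + 0.0225 + 0.1024 + 0.0625 = 0.2658
B = 1 / 0.2658 = 3.7622

3.76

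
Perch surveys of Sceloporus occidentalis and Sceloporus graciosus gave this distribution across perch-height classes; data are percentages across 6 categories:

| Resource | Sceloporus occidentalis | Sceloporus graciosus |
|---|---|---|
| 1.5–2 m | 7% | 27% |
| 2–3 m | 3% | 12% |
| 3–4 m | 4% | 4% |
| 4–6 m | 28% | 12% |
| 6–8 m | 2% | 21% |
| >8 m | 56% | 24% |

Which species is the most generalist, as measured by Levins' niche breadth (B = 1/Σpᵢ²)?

Sceloporus graciosus

Convert percentages to proportions (divide by 100).
Σp_occiᵢ² = 0.07² + 0.03² + 0.04² + 0.28² + 0.02² + 0.56² = 0.0049 + 0.0009 + 0.0016 + 0.0784 + 0.0004 + 0.3136 = 0.3998
B_occi = 1 / 0.3998 = 2.5013
Σp_gracᵢ² = 0.27² + 0.12² + 0.04² + 0.12² + 0.21² + 0.24² = 0.0729 + 0.0144 + 0.0016 + 0.0144 + 0.0441 + 0.0576 = 0.2050
B_grac = 1 / 0.2050 = 4.8780
Highest B → broadest niche (most generalist): Sceloporus graciosus (B = 4.88).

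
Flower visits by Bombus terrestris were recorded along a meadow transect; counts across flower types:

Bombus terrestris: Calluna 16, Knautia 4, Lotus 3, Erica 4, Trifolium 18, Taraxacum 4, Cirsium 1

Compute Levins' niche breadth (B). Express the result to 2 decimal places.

Proportions for Bombus terrestris (n=50): 16/50=0.3200, 4/50=0.0800, 3/50=0.0600, 4/50=0.0800, 18/50=0.3600, 4/50=0.0800, 1/50=0.0200
Σpᵢ² = 0.3200² + 0.0800² + 0.0600² + 0.0800² + 0.3600² + 0.0800² + 0.0200² = 0.102400 + 0.006400 + 0.003600 + 0.006400 + 0.129600 + 0.006400 + 0.000400 = 0.255200
B = 1 / 0.255200 = 3.9185

3.92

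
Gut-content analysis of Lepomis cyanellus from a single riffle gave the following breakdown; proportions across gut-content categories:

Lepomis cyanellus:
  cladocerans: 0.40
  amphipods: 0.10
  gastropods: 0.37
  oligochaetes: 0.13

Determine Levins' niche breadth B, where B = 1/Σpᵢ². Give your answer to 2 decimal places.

3.09

Σpᵢ² = 0.40² + 0.10² + 0.37² + 0.13² = 0.1600 + 0.0100 + 0.1369 + 0.0169 = 0.3238
B = 1 / 0.3238 = 3.0883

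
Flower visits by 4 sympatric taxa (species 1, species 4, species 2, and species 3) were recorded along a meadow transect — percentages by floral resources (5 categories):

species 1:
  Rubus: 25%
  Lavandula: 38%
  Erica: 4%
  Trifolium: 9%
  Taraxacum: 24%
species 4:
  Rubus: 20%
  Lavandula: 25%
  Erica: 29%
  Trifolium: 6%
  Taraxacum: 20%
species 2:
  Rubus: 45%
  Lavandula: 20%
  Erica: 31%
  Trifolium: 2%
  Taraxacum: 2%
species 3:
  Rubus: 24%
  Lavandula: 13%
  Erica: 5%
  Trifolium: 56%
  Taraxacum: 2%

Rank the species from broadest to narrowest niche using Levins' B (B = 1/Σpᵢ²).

species 4 > species 1 > species 2 > species 3

Convert percentages to proportions (divide by 100).
Σp_1ᵢ² = 0.25² + 0.38² + 0.04² + 0.09² + 0.24² = 0.0625 + 0.1444 + 0.0016 + 0.0081 + 0.0576 = 0.2742
B_1 = 1 / 0.2742 = 3.6470
Σp_4ᵢ² = 0.20² + 0.25² + 0.29² + 0.06² + 0.20² = 0.0400 + 0.0625 + 0.0841 + 0.0036 + 0.0400 = 0.2302
B_4 = 1 / 0.2302 = 4.3440
Σp_2ᵢ² = 0.45² + 0.20² + 0.31² + 0.02² + 0.02² = 0.2025 + 0.0400 + 0.0961 + 0.0004 + 0.0004 = 0.3394
B_2 = 1 / 0.3394 = 2.9464
Σp_3ᵢ² = 0.24² + 0.13² + 0.05² + 0.56² + 0.02² = 0.0576 + 0.0169 + 0.0025 + 0.3136 + 0.0004 = 0.3910
B_3 = 1 / 0.3910 = 2.5575
Ranking by B (broadest → narrowest): species 4 (4.34) > species 1 (3.65) > species 2 (2.95) > species 3 (2.56)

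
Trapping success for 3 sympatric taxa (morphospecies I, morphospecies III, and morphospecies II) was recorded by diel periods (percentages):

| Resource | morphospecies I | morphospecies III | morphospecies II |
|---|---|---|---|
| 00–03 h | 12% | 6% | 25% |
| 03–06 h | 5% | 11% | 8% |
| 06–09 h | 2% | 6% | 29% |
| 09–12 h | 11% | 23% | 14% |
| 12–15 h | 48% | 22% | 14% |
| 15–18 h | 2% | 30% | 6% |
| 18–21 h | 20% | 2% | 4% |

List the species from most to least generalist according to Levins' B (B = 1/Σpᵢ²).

morphospecies II > morphospecies III > morphospecies I

Convert percentages to proportions (divide by 100).
Σp_Iᵢ² = 0.12² + 0.05² + 0.02² + 0.11² + 0.48² + 0.02² + 0.20² = 0.0144 + 0.0025 + 0.0004 + 0.0121 + 0.2304 + 0.0004 + 0.0400 = 0.3002
B_I = 1 / 0.3002 = 3.3311
Σp_IIIᵢ² = 0.06² + 0.11² + 0.06² + 0.23² + 0.22² + 0.30² + 0.02² = 0.0036 + 0.0121 + 0.0036 + 0.0529 + 0.0484 + 0.0900 + 0.0004 = 0.2110
B_III = 1 / 0.2110 = 4.7393
Σp_IIᵢ² = 0.25² + 0.08² + 0.29² + 0.14² + 0.14² + 0.06² + 0.04² = 0.0625 + 0.0064 + 0.0841 + 0.0196 + 0.0196 + 0.0036 + 0.0016 = 0.1974
B_II = 1 / 0.1974 = 5.0659
Ranking by B (broadest → narrowest): morphospecies II (5.07) > morphospecies III (4.74) > morphospecies I (3.33)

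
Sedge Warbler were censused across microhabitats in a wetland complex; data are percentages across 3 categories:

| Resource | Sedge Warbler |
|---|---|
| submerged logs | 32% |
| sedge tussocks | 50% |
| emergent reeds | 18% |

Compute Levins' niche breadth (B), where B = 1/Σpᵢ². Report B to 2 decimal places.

2.60

Convert percentages to proportions (divide by 100).
Σpᵢ² = 0.32² + 0.50² + 0.18² = 0.1024 + 0.2500 + 0.0324 = 0.3848
B = 1 / 0.3848 = 2.5988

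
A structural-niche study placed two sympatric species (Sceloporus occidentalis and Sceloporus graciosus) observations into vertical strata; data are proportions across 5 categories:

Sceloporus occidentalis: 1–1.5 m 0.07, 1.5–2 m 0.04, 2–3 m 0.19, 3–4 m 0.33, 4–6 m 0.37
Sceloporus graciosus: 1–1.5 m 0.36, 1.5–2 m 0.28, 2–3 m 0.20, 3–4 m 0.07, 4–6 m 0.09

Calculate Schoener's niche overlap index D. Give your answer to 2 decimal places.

0.46

Σ|p₁ᵢ − p₂ᵢ| = 0.29 + 0.24 + 0.01 + 0.26 + 0.28 = 1.08
D = 1 − ½ × 1.08 = 1 − 0.540 = 0.4600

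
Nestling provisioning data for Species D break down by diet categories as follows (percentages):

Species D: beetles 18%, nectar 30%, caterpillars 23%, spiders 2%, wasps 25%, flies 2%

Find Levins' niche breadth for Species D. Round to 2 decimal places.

4.19

Convert percentages to proportions (divide by 100).
Σpᵢ² = 0.18² + 0.30² + 0.23² + 0.02² + 0.25² + 0.02² = 0.0324 + 0.0900 + 0.0529 + 0.0004 + 0.0625 + 0.0004 = 0.2386
B = 1 / 0.2386 = 4.1911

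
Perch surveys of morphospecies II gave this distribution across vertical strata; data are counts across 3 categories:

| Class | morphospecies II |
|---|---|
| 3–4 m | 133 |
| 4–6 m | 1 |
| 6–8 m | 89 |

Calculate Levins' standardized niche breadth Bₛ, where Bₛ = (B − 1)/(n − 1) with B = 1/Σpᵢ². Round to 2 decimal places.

Proportions for morphospecies II (n=223): 133/223=0.5964, 1/223=0.0045, 89/223=0.3991
Σpᵢ² = 0.5964² + 0.0045² + 0.3991² = 0.355693 + 0.000020 + 0.159281 = 0.514994
B = 1 / 0.514994 = 1.9418
Bₛ = (B − 1)/(n − 1) = (1.9418 − 1)/(3 − 1) = 0.9418/2 = 0.4709

0.47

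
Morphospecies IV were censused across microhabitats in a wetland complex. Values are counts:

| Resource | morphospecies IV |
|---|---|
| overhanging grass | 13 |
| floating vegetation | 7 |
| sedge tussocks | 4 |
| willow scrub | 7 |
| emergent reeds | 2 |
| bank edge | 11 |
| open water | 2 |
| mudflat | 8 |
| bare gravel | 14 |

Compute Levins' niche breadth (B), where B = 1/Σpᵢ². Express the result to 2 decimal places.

6.88

Proportions for morphospecies IV (n=68): 13/68=0.1912, 7/68=0.1029, 4/68=0.0588, 7/68=0.1029, 2/68=0.0294, 11/68=0.1618, 2/68=0.0294, 8/68=0.1176, 14/68=0.2059
Σpᵢ² = 0.1912² + 0.1029² + 0.0588² + 0.1029² + 0.0294² + 0.1618² + 0.0294² + 0.1176² + 0.2059² = 0.036557 + 0.010588 + 0.003457 + 0.010588 + 0.000864 + 0.026179 + 0.000864 + 0.013830 + 0.042395 = 0.145322
B = 1 / 0.145322 = 6.8813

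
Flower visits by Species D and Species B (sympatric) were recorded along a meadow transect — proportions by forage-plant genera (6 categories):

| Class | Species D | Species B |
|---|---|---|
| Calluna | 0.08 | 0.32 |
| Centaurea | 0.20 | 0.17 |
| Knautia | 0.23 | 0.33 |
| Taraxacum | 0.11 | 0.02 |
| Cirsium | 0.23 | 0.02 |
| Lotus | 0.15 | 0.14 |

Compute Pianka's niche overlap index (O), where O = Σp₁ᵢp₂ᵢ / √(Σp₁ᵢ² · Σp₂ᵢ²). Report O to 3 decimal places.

Σ p₁ᵢp₂ᵢ = 0.0256 + 0.0340 + 0.0759 + 0.0022 + 0.0046 + 0.0210 = 0.1633
Σp_1ᵢ² = 0.08² + 0.20² + 0.23² + 0.11² + 0.23² + 0.15² = 0.0064 + 0.0400 + 0.0529 + 0.0121 + 0.0529 + 0.0225 = 0.1868
Σp_2ᵢ² = 0.32² + 0.17² + 0.33² + 0.02² + 0.02² + 0.14² = 0.1024 + 0.0289 + 0.1089 + 0.0004 + 0.0004 + 0.0196 = 0.2606
O = 0.1633 / √(0.1868 × 0.2606) = 0.1633 / 0.220636 = 0.74013

0.740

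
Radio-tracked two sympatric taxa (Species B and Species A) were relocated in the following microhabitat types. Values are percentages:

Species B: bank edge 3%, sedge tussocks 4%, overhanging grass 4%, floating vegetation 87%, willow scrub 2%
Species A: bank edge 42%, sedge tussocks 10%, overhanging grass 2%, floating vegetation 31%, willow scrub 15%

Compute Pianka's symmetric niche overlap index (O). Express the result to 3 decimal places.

Convert percentages to proportions (divide by 100).
Σ p₁ᵢp₂ᵢ = 0.0126 + 0.0040 + 0.0008 + 0.2697 + 0.0030 = 0.2901
Σp_1ᵢ² = 0.03² + 0.04² + 0.04² + 0.87² + 0.02² = 0.0009 + 0.0016 + 0.0016 + 0.7569 + 0.0004 = 0.7614
Σp_2ᵢ² = 0.42² + 0.10² + 0.02² + 0.31² + 0.15² = 0.1764 + 0.0100 + 0.0004 + 0.0961 + 0.0225 = 0.3054
O = 0.2901 / √(0.7614 × 0.3054) = 0.2901 / 0.482215 = 0.60160

0.602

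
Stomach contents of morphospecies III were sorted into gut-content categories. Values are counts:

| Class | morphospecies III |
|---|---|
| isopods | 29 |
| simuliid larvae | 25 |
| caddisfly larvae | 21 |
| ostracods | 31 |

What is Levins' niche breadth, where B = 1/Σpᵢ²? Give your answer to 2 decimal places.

Proportions for morphospecies III (n=106): 29/106=0.2736, 25/106=0.2358, 21/106=0.1981, 31/106=0.2925
Σpᵢ² = 0.2736² + 0.2358² + 0.1981² + 0.2925² = 0.074857 + 0.055602 + 0.039244 + 0.085556 = 0.255259
B = 1 / 0.255259 = 3.9176

3.92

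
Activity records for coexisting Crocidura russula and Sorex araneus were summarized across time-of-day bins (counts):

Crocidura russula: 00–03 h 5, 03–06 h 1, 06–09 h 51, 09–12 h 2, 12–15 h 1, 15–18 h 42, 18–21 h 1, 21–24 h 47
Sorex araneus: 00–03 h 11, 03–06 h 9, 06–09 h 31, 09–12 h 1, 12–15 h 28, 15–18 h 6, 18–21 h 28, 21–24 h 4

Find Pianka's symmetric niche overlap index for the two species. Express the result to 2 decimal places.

Proportions for Crocidura russula (n=150): 5/150=0.0333, 1/150=0.0067, 51/150=0.3400, 2/150=0.0133, 1/150=0.0067, 42/150=0.2800, 1/150=0.0067, 47/150=0.3133
Proportions for Sorex araneus (n=118): 11/118=0.0932, 9/118=0.0763, 31/118=0.2627, 1/118=0.0085, 28/118=0.2373, 6/118=0.0508, 28/118=0.2373, 4/118=0.0339
Σ p₁ᵢp₂ᵢ = 0.003104 + 0.000511 + 0.089318 + 0.000113 + 0.001590 + 0.014224 + 0.001590 + 0.010621 = 0.121071
Σp_1ᵢ² = 0.0333² + 0.0067² + 0.3400² + 0.0133² + 0.0067² + 0.2800² + 0.0067² + 0.3133² = 0.001109 + 0.000045 + 0.115600 + 0.000177 + 0.000045 + 0.078400 + 0.000045 + 0.098157 = 0.293578
Σp_2ᵢ² = 0.0932² + 0.0763² + 0.2627² + 0.0085² + 0.2373² + 0.0508² + 0.2373² + 0.0339² = 0.008686 + 0.005822 + 0.069011 + 0.000072 + 0.056311 + 0.002581 + 0.056311 + 0.001149 = 0.199943
O = 0.121071 / √(0.293578 × 0.199943) = 0.121071 / 0.2422785 = 0.4997

0.50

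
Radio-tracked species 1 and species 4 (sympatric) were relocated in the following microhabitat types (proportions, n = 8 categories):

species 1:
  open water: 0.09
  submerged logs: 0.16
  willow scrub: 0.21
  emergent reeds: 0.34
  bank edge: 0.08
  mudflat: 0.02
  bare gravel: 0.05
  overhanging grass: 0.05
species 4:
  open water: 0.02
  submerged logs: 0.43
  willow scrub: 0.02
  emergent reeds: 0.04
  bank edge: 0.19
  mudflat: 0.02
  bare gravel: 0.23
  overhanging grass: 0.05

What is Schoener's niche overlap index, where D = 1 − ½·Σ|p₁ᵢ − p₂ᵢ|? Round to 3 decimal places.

Σ|p₁ᵢ − p₂ᵢ| = 0.07 + 0.27 + 0.19 + 0.30 + 0.11 + 0.00 + 0.18 + 0.00 = 1.12
D = 1 − ½ × 1.12 = 1 − 0.560 = 0.44000

0.440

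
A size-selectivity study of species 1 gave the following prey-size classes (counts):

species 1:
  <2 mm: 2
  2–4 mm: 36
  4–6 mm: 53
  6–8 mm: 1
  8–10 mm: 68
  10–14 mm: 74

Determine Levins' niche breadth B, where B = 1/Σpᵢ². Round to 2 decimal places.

3.85

Proportions for species 1 (n=234): 2/234=0.0085, 36/234=0.1538, 53/234=0.2265, 1/234=0.0043, 68/234=0.2906, 74/234=0.3162
Σpᵢ² = 0.0085² + 0.1538² + 0.2265² + 0.0043² + 0.2906² + 0.3162² = 0.000072 + 0.023654 + 0.051302 + 0.000018 + 0.084448 + 0.099982 = 0.259476
B = 1 / 0.259476 = 3.8539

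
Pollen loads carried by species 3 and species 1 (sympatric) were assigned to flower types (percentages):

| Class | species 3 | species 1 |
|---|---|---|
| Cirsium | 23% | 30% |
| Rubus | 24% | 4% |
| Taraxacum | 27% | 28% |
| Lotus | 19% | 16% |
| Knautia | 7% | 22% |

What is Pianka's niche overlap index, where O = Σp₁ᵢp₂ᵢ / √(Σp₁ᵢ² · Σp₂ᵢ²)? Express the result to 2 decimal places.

Convert percentages to proportions (divide by 100).
Σ p₁ᵢp₂ᵢ = 0.0690 + 0.0096 + 0.0756 + 0.0304 + 0.0154 = 0.2000
Σp_1ᵢ² = 0.23² + 0.24² + 0.27² + 0.19² + 0.07² = 0.0529 + 0.0576 + 0.0729 + 0.0361 + 0.0049 = 0.2244
Σp_2ᵢ² = 0.30² + 0.04² + 0.28² + 0.16² + 0.22² = 0.0900 + 0.0016 + 0.0784 + 0.0256 + 0.0484 = 0.2440
O = 0.2000 / √(0.2244 × 0.2440) = 0.2000 / 0.23399 = 0.8547

0.85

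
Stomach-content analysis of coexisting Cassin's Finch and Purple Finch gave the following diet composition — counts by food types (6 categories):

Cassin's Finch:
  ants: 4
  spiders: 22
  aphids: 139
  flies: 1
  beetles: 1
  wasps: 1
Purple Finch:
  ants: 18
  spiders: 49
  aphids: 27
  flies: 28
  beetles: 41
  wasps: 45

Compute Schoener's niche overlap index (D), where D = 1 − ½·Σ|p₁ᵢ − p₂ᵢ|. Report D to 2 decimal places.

0.30

Proportions for Cassin's Finch (n=168): 4/168=0.0238, 22/168=0.1310, 139/168=0.8274, 1/168=0.0060, 1/168=0.0060, 1/168=0.0060
Proportions for Purple Finch (n=208): 18/208=0.0865, 49/208=0.2356, 27/208=0.1298, 28/208=0.1346, 41/208=0.1971, 45/208=0.2163
Σ|p₁ᵢ − p₂ᵢ| = 0.0627 + 0.1046 + 0.6976 + 0.1286 + 0.1911 + 0.2103 = 1.3949
D = 1 − ½ × 1.3949 = 1 − 0.69745 = 0.30255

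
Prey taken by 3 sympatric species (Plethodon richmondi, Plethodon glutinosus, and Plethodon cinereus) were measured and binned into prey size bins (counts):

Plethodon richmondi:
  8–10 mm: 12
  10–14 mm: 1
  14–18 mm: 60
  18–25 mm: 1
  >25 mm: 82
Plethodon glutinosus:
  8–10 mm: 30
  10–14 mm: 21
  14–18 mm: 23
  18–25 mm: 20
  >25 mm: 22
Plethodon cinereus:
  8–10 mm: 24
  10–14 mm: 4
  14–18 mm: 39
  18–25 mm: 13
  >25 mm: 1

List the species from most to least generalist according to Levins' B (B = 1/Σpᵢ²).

Proportions for Plethodon richmondi (n=156): 12/156=0.0769, 1/156=0.0064, 60/156=0.3846, 1/156=0.0064, 82/156=0.5256
Proportions for Plethodon glutinosus (n=116): 30/116=0.2586, 21/116=0.1810, 23/116=0.1983, 20/116=0.1724, 22/116=0.1897
Proportions for Plethodon cinereus (n=81): 24/81=0.2963, 4/81=0.0494, 39/81=0.4815, 13/81=0.1605, 1/81=0.0123
Σp_richᵢ² = 0.0769² + 0.0064² + 0.3846² + 0.0064² + 0.5256² = 0.005914 + 0.000041 + 0.147917 + 0.000041 + 0.276255 = 0.430168
B_rich = 1 / 0.430168 = 2.3247
Σp_glutᵢ² = 0.2586² + 0.1810² + 0.1983² + 0.1724² + 0.1897² = 0.066874 + 0.032761 + 0.039323 + 0.029722 + 0.035986 = 0.204666
B_glut = 1 / 0.204666 = 4.8860
Σp_cineᵢ² = 0.2963² + 0.0494² + 0.4815² + 0.1605² + 0.0123² = 0.087794 + 0.002440 + 0.231842 + 0.025760 + 0.000151 = 0.347987
B_cine = 1 / 0.347987 = 2.8737
Ranking by B (broadest → narrowest): Plethodon glutinosus (4.89) > Plethodon cinereus (2.87) > Plethodon richmondi (2.32)

Plethodon glutinosus > Plethodon cinereus > Plethodon richmondi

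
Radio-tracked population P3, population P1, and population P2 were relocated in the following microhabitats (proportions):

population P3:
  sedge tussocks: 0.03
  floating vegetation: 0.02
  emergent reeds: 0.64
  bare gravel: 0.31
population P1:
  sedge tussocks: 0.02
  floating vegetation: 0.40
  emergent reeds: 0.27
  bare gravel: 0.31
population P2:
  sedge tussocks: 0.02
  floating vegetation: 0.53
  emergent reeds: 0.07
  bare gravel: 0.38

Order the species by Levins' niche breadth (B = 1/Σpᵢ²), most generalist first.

population P1 > population P2 > population P3

Σp_P3ᵢ² = 0.03² + 0.02² + 0.64² + 0.31² = 0.0009 + 0.0004 + 0.4096 + 0.0961 = 0.5070
B_P3 = 1 / 0.5070 = 1.9724
Σp_P1ᵢ² = 0.02² + 0.40² + 0.27² + 0.31² = 0.0004 + 0.1600 + 0.0729 + 0.0961 = 0.3294
B_P1 = 1 / 0.3294 = 3.0358
Σp_P2ᵢ² = 0.02² + 0.53² + 0.07² + 0.38² = 0.0004 + 0.2809 + 0.0049 + 0.1444 = 0.4306
B_P2 = 1 / 0.4306 = 2.3223
Ranking by B (broadest → narrowest): population P1 (3.04) > population P2 (2.32) > population P3 (1.97)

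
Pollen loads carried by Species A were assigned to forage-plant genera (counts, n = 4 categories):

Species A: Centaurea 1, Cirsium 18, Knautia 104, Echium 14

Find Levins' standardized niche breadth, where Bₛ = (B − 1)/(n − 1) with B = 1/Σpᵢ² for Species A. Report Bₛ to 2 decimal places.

Proportions for Species A (n=137): 1/137=0.0073, 18/137=0.1314, 104/137=0.7591, 14/137=0.1022
Σpᵢ² = 0.0073² + 0.1314² + 0.7591² + 0.1022² = 0.000053 + 0.017266 + 0.576233 + 0.010445 = 0.603997
B = 1 / 0.603997 = 1.6556
Bₛ = (B − 1)/(n − 1) = (1.6556 − 1)/(4 − 1) = 0.6556/3 = 0.2185

0.22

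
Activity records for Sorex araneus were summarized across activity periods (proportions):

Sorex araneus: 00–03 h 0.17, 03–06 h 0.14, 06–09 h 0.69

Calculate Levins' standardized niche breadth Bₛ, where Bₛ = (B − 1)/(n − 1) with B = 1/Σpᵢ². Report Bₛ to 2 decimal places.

0.45

Σpᵢ² = 0.17² + 0.14² + 0.69² = 0.0289 + 0.0196 + 0.4761 = 0.5246
B = 1 / 0.5246 = 1.9062
Bₛ = (B − 1)/(n − 1) = (1.9062 − 1)/(3 − 1) = 0.9062/2 = 0.4531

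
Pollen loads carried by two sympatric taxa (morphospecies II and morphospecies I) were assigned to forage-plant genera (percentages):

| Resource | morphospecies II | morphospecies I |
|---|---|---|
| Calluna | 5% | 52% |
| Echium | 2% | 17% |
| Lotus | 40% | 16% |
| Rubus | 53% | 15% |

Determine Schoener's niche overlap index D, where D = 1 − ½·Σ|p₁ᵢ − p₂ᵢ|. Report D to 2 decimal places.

0.38

Convert percentages to proportions (divide by 100).
Σ|p₁ᵢ − p₂ᵢ| = 0.47 + 0.15 + 0.24 + 0.38 = 1.24
D = 1 − ½ × 1.24 = 1 − 0.620 = 0.3800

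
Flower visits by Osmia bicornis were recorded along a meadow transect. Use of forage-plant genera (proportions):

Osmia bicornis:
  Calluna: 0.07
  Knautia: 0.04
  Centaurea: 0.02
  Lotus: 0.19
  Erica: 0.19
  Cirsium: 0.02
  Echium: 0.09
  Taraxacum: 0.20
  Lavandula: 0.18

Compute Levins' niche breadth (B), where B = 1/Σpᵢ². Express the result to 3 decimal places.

6.250

Σpᵢ² = 0.07² + 0.04² + 0.02² + 0.19² + 0.19² + 0.02² + 0.09² + 0.20² + 0.18² = 0.0049 + 0.0016 + 0.0004 + 0.0361 + 0.0361 + 0.0004 + 0.0081 + 0.0400 + 0.0324 = 0.1600
B = 1 / 0.1600 = 6.25000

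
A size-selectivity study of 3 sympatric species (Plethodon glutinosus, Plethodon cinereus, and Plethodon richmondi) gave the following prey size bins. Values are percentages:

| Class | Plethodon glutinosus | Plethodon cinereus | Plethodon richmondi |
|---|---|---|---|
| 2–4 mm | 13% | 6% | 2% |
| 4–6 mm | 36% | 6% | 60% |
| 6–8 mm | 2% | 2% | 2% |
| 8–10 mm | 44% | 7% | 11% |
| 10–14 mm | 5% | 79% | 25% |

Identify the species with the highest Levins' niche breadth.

Plethodon glutinosus

Convert percentages to proportions (divide by 100).
Σp_glutᵢ² = 0.13² + 0.36² + 0.02² + 0.44² + 0.05² = 0.0169 + 0.1296 + 0.0004 + 0.1936 + 0.0025 = 0.3430
B_glut = 1 / 0.3430 = 2.9155
Σp_cineᵢ² = 0.06² + 0.06² + 0.02² + 0.07² + 0.79² = 0.0036 + 0.0036 + 0.0004 + 0.0049 + 0.6241 = 0.6366
B_cine = 1 / 0.6366 = 1.5708
Σp_richᵢ² = 0.02² + 0.60² + 0.02² + 0.11² + 0.25² = 0.0004 + 0.3600 + 0.0004 + 0.0121 + 0.0625 = 0.4354
B_rich = 1 / 0.4354 = 2.2967
Highest B → broadest niche (most generalist): Plethodon glutinosus (B = 2.92).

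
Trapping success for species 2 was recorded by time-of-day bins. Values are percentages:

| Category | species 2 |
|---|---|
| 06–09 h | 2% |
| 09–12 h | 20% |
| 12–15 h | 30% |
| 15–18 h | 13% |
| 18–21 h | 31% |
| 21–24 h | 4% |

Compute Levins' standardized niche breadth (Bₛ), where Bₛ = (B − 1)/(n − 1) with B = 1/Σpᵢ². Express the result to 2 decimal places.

0.62

Convert percentages to proportions (divide by 100).
Σpᵢ² = 0.02² + 0.20² + 0.30² + 0.13² + 0.31² + 0.04² = 0.0004 + 0.0400 + 0.0900 + 0.0169 + 0.0961 + 0.0016 = 0.2450
B = 1 / 0.2450 = 4.0816
Bₛ = (B − 1)/(n − 1) = (4.0816 − 1)/(6 − 1) = 3.0816/5 = 0.6163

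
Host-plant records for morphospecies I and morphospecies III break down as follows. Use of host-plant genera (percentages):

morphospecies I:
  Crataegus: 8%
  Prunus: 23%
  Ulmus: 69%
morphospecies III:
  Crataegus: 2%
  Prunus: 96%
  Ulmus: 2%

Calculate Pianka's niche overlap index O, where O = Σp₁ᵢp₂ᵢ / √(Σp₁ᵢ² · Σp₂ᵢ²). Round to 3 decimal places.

Convert percentages to proportions (divide by 100).
Σ p₁ᵢp₂ᵢ = 0.0016 + 0.2208 + 0.0138 = 0.2362
Σp_1ᵢ² = 0.08² + 0.23² + 0.69² = 0.0064 + 0.0529 + 0.4761 = 0.5354
Σp_2ᵢ² = 0.02² + 0.96² + 0.02² = 0.0004 + 0.9216 + 0.0004 = 0.9224
O = 0.2362 / √(0.5354 × 0.9224) = 0.2362 / 0.702747 = 0.33611

0.336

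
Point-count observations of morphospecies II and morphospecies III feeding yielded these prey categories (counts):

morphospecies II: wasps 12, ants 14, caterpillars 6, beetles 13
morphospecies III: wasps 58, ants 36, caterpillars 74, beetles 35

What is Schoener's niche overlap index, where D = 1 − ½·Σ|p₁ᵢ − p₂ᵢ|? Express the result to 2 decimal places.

0.75

Proportions for morphospecies II (n=45): 12/45=0.2667, 14/45=0.3111, 6/45=0.1333, 13/45=0.2889
Proportions for morphospecies III (n=203): 58/203=0.2857, 36/203=0.1773, 74/203=0.3645, 35/203=0.1724
Σ|p₁ᵢ − p₂ᵢ| = 0.0190 + 0.1338 + 0.2312 + 0.1165 = 0.5005
D = 1 − ½ × 0.5005 = 1 − 0.25025 = 0.74975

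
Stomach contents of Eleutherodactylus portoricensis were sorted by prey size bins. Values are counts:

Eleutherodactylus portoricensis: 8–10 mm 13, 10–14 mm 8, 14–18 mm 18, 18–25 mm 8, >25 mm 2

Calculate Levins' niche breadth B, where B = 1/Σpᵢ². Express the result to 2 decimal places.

Proportions for Eleutherodactylus portoricensis (n=49): 13/49=0.2653, 8/49=0.1633, 18/49=0.3673, 8/49=0.1633, 2/49=0.0408
Σpᵢ² = 0.2653² + 0.1633² + 0.3673² + 0.1633² + 0.0408² = 0.070384 + 0.026667 + 0.134909 + 0.026667 + 0.001665 = 0.260292
B = 1 / 0.260292 = 3.8418

3.84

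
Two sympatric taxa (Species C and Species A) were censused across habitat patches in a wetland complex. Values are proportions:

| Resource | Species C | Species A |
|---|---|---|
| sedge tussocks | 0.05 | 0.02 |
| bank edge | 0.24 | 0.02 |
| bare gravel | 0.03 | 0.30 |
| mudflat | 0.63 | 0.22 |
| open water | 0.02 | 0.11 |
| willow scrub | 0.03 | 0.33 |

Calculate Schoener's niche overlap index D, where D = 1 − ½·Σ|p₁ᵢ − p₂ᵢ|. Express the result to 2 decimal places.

0.34

Σ|p₁ᵢ − p₂ᵢ| = 0.03 + 0.22 + 0.27 + 0.41 + 0.09 + 0.30 = 1.32
D = 1 − ½ × 1.32 = 1 − 0.660 = 0.3400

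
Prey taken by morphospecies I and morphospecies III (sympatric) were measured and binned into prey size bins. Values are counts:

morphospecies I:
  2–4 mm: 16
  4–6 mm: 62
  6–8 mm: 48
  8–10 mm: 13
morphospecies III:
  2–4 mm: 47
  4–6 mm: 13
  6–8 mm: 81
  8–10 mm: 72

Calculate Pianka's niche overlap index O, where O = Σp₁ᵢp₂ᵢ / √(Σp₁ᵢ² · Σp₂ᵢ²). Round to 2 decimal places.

Proportions for morphospecies I (n=139): 16/139=0.1151, 62/139=0.4460, 48/139=0.3453, 13/139=0.0935
Proportions for morphospecies III (n=213): 47/213=0.2207, 13/213=0.0610, 81/213=0.3803, 72/213=0.3380
Σ p₁ᵢp₂ᵢ = 0.025403 + 0.027206 + 0.131318 + 0.031603 = 0.215530
Σp_1ᵢ² = 0.1151² + 0.4460² + 0.3453² + 0.0935² = 0.013248 + 0.198916 + 0.119232 + 0.008742 = 0.340138
Σp_2ᵢ² = 0.2207² + 0.0610² + 0.3803² + 0.3380² = 0.048708 + 0.003721 + 0.144628 + 0.114244 = 0.311301
O = 0.215530 / √(0.340138 × 0.311301) = 0.215530 / 0.3254002 = 0.6624

0.66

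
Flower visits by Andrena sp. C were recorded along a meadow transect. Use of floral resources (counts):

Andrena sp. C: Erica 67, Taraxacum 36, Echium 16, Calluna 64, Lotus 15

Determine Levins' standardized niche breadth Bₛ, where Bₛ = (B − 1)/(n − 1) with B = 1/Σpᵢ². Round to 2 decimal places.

Proportions for Andrena sp. C (n=198): 67/198=0.3384, 36/198=0.1818, 16/198=0.0808, 64/198=0.3232, 15/198=0.0758
Σpᵢ² = 0.3384² + 0.1818² + 0.0808² + 0.3232² + 0.0758² = 0.114515 + 0.033051 + 0.006529 + 0.104458 + 0.005746 = 0.264299
B = 1 / 0.264299 = 3.7836
Bₛ = (B − 1)/(n − 1) = (3.7836 − 1)/(5 − 1) = 2.7836/4 = 0.6959

0.70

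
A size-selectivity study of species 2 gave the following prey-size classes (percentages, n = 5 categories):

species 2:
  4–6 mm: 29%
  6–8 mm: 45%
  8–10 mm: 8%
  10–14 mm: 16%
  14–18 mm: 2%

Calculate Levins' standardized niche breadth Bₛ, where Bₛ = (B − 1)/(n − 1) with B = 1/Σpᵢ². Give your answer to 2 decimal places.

0.53

Convert percentages to proportions (divide by 100).
Σpᵢ² = 0.29² + 0.45² + 0.08² + 0.16² + 0.02² = 0.0841 + 0.2025 + 0.0064 + 0.0256 + 0.0004 = 0.3190
B = 1 / 0.3190 = 3.1348
Bₛ = (B − 1)/(n − 1) = (3.1348 − 1)/(5 − 1) = 2.1348/4 = 0.5337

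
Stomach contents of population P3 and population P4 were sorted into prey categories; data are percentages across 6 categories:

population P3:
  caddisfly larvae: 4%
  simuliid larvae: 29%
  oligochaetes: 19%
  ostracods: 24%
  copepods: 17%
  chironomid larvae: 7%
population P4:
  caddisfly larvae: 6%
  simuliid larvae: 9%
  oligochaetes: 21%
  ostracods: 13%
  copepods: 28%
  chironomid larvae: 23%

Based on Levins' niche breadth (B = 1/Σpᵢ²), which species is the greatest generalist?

population P4

Convert percentages to proportions (divide by 100).
Σp_P3ᵢ² = 0.04² + 0.29² + 0.19² + 0.24² + 0.17² + 0.07² = 0.0016 + 0.0841 + 0.0361 + 0.0576 + 0.0289 + 0.0049 = 0.2132
B_P3 = 1 / 0.2132 = 4.6904
Σp_P4ᵢ² = 0.06² + 0.09² + 0.21² + 0.13² + 0.28² + 0.23² = 0.0036 + 0.0081 + 0.0441 + 0.0169 + 0.0784 + 0.0529 = 0.2040
B_P4 = 1 / 0.2040 = 4.9020
Highest B → broadest niche (most generalist): population P4 (B = 4.90).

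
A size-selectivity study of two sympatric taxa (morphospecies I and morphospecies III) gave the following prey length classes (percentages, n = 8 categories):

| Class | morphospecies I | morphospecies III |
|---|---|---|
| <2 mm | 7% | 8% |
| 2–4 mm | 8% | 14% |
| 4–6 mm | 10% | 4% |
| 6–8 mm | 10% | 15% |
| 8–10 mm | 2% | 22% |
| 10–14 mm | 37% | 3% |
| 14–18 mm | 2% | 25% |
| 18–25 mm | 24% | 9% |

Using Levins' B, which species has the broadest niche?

morphospecies III

Convert percentages to proportions (divide by 100).
Σp_Iᵢ² = 0.07² + 0.08² + 0.10² + 0.10² + 0.02² + 0.37² + 0.02² + 0.24² = 0.0049 + 0.0064 + 0.0100 + 0.0100 + 0.0004 + 0.1369 + 0.0004 + 0.0576 = 0.2266
B_I = 1 / 0.2266 = 4.4131
Σp_IIIᵢ² = 0.08² + 0.14² + 0.04² + 0.15² + 0.22² + 0.03² + 0.25² + 0.09² = 0.0064 + 0.0196 + 0.0016 + 0.0225 + 0.0484 + 0.0009 + 0.0625 + 0.0081 = 0.1700
B_III = 1 / 0.1700 = 5.8824
Highest B → broadest niche (most generalist): morphospecies III (B = 5.88).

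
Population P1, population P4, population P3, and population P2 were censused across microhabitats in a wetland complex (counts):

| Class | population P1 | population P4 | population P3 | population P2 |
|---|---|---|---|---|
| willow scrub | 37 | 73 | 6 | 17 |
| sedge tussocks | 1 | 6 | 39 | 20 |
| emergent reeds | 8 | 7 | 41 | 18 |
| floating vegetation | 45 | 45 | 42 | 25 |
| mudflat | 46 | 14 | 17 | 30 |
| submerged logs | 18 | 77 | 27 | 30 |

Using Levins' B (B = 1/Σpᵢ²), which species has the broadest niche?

Proportions for population P1 (n=155): 37/155=0.2387, 1/155=0.0065, 8/155=0.0516, 45/155=0.2903, 46/155=0.2968, 18/155=0.1161
Proportions for population P4 (n=222): 73/222=0.3288, 6/222=0.0270, 7/222=0.0315, 45/222=0.2027, 14/222=0.0631, 77/222=0.3468
Proportions for population P3 (n=172): 6/172=0.0349, 39/172=0.2267, 41/172=0.2384, 42/172=0.2442, 17/172=0.0988, 27/172=0.1570
Proportions for population P2 (n=140): 17/140=0.1214, 20/140=0.1429, 18/140=0.1286, 25/140=0.1786, 30/140=0.2143, 30/140=0.2143
Σp_P1ᵢ² = 0.2387² + 0.0065² + 0.0516² + 0.2903² + 0.2968² + 0.1161² = 0.056978 + 0.000042 + 0.002663 + 0.084274 + 0.088090 + 0.013479 = 0.245526
B_P1 = 1 / 0.245526 = 4.0729
Σp_P4ᵢ² = 0.3288² + 0.0270² + 0.0315² + 0.2027² + 0.0631² + 0.3468² = 0.108109 + 0.000729 + 0.000992 + 0.041087 + 0.003982 + 0.120270 = 0.275169
B_P4 = 1 / 0.275169 = 3.6341
Σp_P3ᵢ² = 0.0349² + 0.2267² + 0.2384² + 0.2442² + 0.0988² + 0.1570² = 0.001218 + 0.051393 + 0.056835 + 0.059634 + 0.009761 + 0.024649 = 0.203490
B_P3 = 1 / 0.203490 = 4.9142
Σp_P2ᵢ² = 0.1214² + 0.1429² + 0.1286² + 0.1786² + 0.2143² + 0.2143² = 0.014738 + 0.020420 + 0.016538 + 0.031898 + 0.045924 + 0.045924 = 0.175442
B_P2 = 1 / 0.175442 = 5.6999
Highest B → broadest niche (most generalist): population P2 (B = 5.70).

population P2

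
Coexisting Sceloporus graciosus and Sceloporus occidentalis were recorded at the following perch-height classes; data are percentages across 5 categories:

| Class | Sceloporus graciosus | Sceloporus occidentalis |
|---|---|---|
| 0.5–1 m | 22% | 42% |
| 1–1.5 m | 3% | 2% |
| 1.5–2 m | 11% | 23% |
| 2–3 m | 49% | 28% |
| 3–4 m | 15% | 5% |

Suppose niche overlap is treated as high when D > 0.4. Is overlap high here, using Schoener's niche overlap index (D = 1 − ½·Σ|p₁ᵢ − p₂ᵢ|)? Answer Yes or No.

Convert percentages to proportions (divide by 100).
Σ|p₁ᵢ − p₂ᵢ| = 0.20 + 0.01 + 0.12 + 0.21 + 0.10 = 0.64
D = 1 − ½ × 0.64 = 1 − 0.320 = 0.6800
D = 0.6800 > 0.4 → Yes.

Yes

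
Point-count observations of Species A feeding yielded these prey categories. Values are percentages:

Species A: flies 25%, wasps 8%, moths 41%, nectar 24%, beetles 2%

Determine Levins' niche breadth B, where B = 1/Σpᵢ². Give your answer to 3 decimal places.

Convert percentages to proportions (divide by 100).
Σpᵢ² = 0.25² + 0.08² + 0.41² + 0.24² + 0.02² = 0.0625 + 0.0064 + 0.1681 + 0.0576 + 0.0004 = 0.2950
B = 1 / 0.2950 = 3.38983

3.390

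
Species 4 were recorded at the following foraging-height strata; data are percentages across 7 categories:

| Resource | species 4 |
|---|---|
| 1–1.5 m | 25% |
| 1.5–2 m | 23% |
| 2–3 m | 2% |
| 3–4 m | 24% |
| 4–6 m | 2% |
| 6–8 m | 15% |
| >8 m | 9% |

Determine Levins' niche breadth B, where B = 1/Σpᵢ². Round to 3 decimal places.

Convert percentages to proportions (divide by 100).
Σpᵢ² = 0.25² + 0.23² + 0.02² + 0.24² + 0.02² + 0.15² + 0.09² = 0.0625 + 0.0529 + 0.0004 + 0.0576 + 0.0004 + 0.0225 + 0.0081 = 0.2044
B = 1 / 0.2044 = 4.89237

4.892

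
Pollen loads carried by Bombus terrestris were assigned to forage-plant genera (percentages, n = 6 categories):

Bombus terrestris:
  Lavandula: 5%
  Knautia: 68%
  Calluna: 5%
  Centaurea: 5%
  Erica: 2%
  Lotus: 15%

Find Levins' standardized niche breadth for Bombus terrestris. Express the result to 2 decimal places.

Convert percentages to proportions (divide by 100).
Σpᵢ² = 0.05² + 0.68² + 0.05² + 0.05² + 0.02² + 0.15² = 0.0025 + 0.4624 + 0.0025 + 0.0025 + 0.0004 + 0.0225 = 0.4928
B = 1 / 0.4928 = 2.0292
Bₛ = (B − 1)/(n − 1) = (2.0292 − 1)/(6 − 1) = 1.0292/5 = 0.2058

0.21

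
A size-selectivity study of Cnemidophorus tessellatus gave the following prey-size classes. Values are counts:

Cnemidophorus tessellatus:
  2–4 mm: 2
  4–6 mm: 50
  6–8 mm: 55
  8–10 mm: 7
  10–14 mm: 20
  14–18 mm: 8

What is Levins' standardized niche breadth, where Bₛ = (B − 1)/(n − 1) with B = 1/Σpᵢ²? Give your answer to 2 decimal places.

Proportions for Cnemidophorus tessellatus (n=142): 2/142=0.0141, 50/142=0.3521, 55/142=0.3873, 7/142=0.0493, 20/142=0.1408, 8/142=0.0563
Σpᵢ² = 0.0141² + 0.3521² + 0.3873² + 0.0493² + 0.1408² + 0.0563² = 0.000199 + 0.123974 + 0.150001 + 0.002430 + 0.019825 + 0.003170 = 0.299599
B = 1 / 0.299599 = 3.3378
Bₛ = (B − 1)/(n − 1) = (3.3378 − 1)/(6 − 1) = 2.3378/5 = 0.4676

0.47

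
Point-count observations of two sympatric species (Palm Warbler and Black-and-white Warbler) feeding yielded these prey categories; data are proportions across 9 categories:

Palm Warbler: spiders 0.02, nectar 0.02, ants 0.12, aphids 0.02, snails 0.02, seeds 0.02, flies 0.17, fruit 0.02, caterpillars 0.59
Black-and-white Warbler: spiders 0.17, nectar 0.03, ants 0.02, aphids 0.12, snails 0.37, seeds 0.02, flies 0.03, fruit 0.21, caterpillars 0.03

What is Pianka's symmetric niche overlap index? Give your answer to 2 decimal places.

Σ p₁ᵢp₂ᵢ = 0.0034 + 0.0006 + 0.0024 + 0.0024 + 0.0074 + 0.0004 + 0.0051 + 0.0042 + 0.0177 = 0.0436
Σp_1ᵢ² = 0.02² + 0.02² + 0.12² + 0.02² + 0.02² + 0.02² + 0.17² + 0.02² + 0.59² = 0.0004 + 0.0004 + 0.0144 + 0.0004 + 0.0004 + 0.0004 + 0.0289 + 0.0004 + 0.3481 = 0.3938
Σp_2ᵢ² = 0.17² + 0.03² + 0.02² + 0.12² + 0.37² + 0.02² + 0.03² + 0.21² + 0.03² = 0.0289 + 0.0009 + 0.0004 + 0.0144 + 0.1369 + 0.0004 + 0.0009 + 0.0441 + 0.0009 = 0.2278
O = 0.0436 / √(0.3938 × 0.2278) = 0.0436 / 0.29951 = 0.1456

0.15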